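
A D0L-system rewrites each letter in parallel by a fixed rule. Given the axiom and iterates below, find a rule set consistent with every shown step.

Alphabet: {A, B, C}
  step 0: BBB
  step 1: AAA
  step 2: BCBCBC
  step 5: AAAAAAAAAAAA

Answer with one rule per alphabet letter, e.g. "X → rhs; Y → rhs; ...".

  step 1 ⇒ step 2: AAA ⇒ BC·BC·BC
    A ↦ BC
  step 0 ⇒ step 1: BBB ⇒ A·A·A
    B ↦ A
    C ↦ A  (constrained at step 2)

A->BC, B->A, C->A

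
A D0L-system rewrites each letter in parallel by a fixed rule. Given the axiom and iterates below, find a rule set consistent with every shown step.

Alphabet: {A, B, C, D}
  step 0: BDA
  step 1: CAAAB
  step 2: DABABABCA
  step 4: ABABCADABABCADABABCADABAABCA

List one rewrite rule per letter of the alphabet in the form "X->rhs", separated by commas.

  step 1 ⇒ step 2: CAAAB ⇒ D·AB·AB·AB·CA
    A ↦ AB
    B ↦ CA
    C ↦ D
  step 0 ⇒ step 1: BDA ⇒ CA·A·AB
    D ↦ A

A->AB, B->CA, C->D, D->A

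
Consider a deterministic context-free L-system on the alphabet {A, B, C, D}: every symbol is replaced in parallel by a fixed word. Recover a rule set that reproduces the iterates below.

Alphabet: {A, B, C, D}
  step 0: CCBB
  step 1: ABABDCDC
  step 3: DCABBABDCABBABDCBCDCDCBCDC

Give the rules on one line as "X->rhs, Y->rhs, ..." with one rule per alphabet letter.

  step 0 ⇒ step 1: CCBB ⇒ AB·AB·DC·DC
    B ↦ DC
    C ↦ AB
    A ↦ BC  (constrained at step 1)
    D ↦ B  (constrained at step 1)

A->BC, B->DC, C->AB, D->B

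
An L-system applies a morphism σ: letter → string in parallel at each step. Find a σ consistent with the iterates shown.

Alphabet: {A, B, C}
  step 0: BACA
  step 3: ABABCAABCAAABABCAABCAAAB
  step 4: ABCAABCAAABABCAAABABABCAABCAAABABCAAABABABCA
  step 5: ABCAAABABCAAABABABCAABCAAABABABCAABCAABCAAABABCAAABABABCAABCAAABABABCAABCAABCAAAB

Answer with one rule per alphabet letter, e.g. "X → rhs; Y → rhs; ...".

A->AB, B->CA, C->A

  step 4 ⇒ step 5: ABCAABCAAABABCAAABABABCAABCAAABABCAAABABABCA ⇒ AB·CA·A·AB·AB·CA·A·AB·AB·AB·CA·AB·CA·A·AB·AB·AB·CA·AB·CA·AB·CA·A·AB·AB·CA·A·AB·AB·AB·CA·AB·CA·A·AB·AB·AB·CA·AB·CA·AB·CA·A·AB
    A ↦ AB
    B ↦ CA
    C ↦ A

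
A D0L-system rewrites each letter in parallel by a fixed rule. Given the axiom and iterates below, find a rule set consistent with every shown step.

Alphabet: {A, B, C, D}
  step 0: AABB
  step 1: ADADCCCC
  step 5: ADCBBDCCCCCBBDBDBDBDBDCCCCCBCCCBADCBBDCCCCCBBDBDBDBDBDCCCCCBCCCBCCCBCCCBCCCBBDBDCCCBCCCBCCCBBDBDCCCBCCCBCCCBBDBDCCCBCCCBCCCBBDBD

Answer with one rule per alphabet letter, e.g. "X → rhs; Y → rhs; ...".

  step 0 ⇒ step 1: AABB ⇒ AD·AD·CC·CC
    A ↦ AD
    B ↦ CC
    C ↦ BD  (constrained at step 1)
    D ↦ CB  (constrained at step 1)

A->AD, B->CC, C->BD, D->CB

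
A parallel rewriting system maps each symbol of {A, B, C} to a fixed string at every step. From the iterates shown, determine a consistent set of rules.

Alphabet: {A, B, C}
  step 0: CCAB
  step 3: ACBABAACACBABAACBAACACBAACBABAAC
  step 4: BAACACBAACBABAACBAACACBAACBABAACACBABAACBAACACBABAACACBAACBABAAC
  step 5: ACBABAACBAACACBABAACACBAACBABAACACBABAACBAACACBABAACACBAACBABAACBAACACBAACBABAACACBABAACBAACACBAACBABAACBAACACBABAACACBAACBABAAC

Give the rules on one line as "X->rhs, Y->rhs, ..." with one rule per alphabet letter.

  step 4 ⇒ step 5: BAACACBAACBABAACBAACACBAACBABAACACBABAACBAACACBABAACACBAACBABAAC ⇒ AC·BA·BA·AC·BA·AC·AC·BA·BA·AC·AC·BA·AC·BA·BA·AC·AC·BA·BA·AC·BA·AC·AC·BA·BA·AC·AC·BA·AC·BA·BA·AC·BA·AC·AC·BA·AC·BA·BA·AC·AC·BA·BA·AC·BA·AC·AC·BA·AC·BA·BA·AC·BA·AC·AC·BA·BA·AC·AC·BA·AC·BA·BA·AC
    A ↦ BA
    B ↦ AC
    C ↦ AC

A->BA, B->AC, C->AC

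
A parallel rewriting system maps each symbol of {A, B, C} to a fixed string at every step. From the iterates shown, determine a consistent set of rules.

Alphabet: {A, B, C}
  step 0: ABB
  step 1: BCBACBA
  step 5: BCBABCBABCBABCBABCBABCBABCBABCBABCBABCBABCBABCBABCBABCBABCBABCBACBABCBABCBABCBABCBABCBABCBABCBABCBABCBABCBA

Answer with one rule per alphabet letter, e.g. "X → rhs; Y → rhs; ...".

  step 0 ⇒ step 1: ABB ⇒ B·CBA·CBA
    A ↦ B
    B ↦ CBA
    C ↦ B  (constrained at step 1)

A->B, B->CBA, C->B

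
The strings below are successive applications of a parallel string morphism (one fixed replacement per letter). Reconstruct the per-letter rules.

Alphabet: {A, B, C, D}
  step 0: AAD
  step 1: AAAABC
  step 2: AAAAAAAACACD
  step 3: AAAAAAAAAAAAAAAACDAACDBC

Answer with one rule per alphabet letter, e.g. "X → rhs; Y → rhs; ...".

A->AA, B->CA, C->CD, D->BC

  step 2 ⇒ step 3: AAAAAAAACACD ⇒ AA·AA·AA·AA·AA·AA·AA·AA·CD·AA·CD·BC
    A ↦ AA
    C ↦ CD
    D ↦ BC
  step 1 ⇒ step 2: AAAABC ⇒ AA·AA·AA·AA·CA·CD
    B ↦ CA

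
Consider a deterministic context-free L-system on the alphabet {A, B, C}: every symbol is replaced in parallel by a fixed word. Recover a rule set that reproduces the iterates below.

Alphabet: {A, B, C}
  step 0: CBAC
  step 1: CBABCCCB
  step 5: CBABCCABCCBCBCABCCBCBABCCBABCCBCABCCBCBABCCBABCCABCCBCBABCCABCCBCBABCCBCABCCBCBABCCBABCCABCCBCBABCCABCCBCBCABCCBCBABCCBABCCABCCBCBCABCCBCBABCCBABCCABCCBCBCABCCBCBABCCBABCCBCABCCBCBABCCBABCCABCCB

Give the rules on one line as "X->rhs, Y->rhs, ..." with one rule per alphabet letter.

A->C, B->ABC, C->CB

  step 0 ⇒ step 1: CBAC ⇒ CB·ABC·C·CB
    A ↦ C
    B ↦ ABC
    C ↦ CB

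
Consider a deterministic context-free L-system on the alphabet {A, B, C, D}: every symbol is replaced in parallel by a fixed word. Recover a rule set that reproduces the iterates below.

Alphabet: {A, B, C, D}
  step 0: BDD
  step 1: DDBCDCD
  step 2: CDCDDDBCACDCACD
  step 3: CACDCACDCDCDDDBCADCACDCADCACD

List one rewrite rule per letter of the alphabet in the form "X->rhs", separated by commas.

  step 2 ⇒ step 3: CDCDDDBCACDCACD ⇒ CA·CD·CA·CD·CD·CD·DDB·CA·D·CA·CD·CA·D·CA·CD
    A ↦ D
    B ↦ DDB
    C ↦ CA
    D ↦ CD

A->D, B->DDB, C->CA, D->CD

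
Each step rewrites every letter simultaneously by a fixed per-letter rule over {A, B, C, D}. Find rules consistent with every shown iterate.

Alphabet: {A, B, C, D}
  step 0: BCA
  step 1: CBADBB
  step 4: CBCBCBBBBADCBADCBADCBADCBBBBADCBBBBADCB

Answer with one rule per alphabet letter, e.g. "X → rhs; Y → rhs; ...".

  step 0 ⇒ step 1: BCA ⇒ CB·AD·BB
    A ↦ BB
    B ↦ CB
    C ↦ AD
    D ↦ B  (constrained at step 1)

A->BB, B->CB, C->AD, D->B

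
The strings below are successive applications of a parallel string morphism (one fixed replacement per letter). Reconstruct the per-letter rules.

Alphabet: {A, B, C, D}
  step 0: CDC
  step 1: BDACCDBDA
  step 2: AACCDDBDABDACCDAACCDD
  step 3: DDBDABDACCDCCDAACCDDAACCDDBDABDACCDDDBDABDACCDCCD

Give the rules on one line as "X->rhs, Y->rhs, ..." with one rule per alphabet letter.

  step 2 ⇒ step 3: AACCDDBDABDACCDAACCDD ⇒ D·D·BDA·BDA·CCD·CCD·AA·CCD·D·AA·CCD·D·BDA·BDA·CCD·D·D·BDA·BDA·CCD·CCD
    A ↦ D
    B ↦ AA
    C ↦ BDA
    D ↦ CCD

A->D, B->AA, C->BDA, D->CCD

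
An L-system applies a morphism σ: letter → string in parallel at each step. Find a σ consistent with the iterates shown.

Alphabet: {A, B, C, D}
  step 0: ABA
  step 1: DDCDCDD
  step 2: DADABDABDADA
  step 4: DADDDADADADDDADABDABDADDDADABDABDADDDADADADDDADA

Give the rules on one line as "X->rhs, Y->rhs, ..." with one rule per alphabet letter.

  step 1 ⇒ step 2: DDCDCDD ⇒ DA·DA·B·DA·B·DA·DA
    C ↦ B
    D ↦ DA
  step 0 ⇒ step 1: ABA ⇒ DD·CDC·DD
    A ↦ DD
  step 0 ⇒ step 1: ABA ⇒ DD·CDC·DD
    B ↦ CDC

A->DD, B->CDC, C->B, D->DA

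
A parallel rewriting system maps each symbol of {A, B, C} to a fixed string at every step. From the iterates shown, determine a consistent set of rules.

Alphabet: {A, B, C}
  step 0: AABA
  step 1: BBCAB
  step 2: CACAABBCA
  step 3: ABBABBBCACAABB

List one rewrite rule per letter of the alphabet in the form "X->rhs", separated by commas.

  step 2 ⇒ step 3: CACAABBCA ⇒ AB·B·AB·B·B·CA·CA·AB·B
    A ↦ B
    B ↦ CA
    C ↦ AB

A->B, B->CA, C->AB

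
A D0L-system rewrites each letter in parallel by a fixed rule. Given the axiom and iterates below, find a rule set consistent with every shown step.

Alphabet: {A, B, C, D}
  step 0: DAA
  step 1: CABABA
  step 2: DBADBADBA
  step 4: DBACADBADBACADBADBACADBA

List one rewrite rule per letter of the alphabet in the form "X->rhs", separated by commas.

  step 1 ⇒ step 2: CABABA ⇒ D·BA·D·BA·D·BA
    A ↦ BA
    B ↦ D
    C ↦ D
  step 0 ⇒ step 1: DAA ⇒ CA·BA·BA
    D ↦ CA

A->BA, B->D, C->D, D->CA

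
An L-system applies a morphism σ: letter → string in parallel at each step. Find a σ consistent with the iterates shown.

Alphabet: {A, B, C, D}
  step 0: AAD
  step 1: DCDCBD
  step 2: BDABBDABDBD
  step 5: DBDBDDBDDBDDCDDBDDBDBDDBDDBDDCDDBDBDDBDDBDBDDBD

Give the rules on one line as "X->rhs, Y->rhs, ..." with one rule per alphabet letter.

A->DC, B->D, C->AB, D->BD

  step 1 ⇒ step 2: DCDCBD ⇒ BD·AB·BD·AB·D·BD
    B ↦ D
    C ↦ AB
    D ↦ BD
  step 0 ⇒ step 1: AAD ⇒ DC·DC·BD
    A ↦ DC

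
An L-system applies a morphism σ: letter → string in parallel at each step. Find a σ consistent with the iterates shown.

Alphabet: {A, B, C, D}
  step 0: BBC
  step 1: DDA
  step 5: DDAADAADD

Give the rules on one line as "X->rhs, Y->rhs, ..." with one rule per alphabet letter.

A->CCB, B->D, C->A, D->B

  step 0 ⇒ step 1: BBC ⇒ D·D·A
    B ↦ D
    C ↦ A
    A ↦ CCB  (constrained at step 1)
    D ↦ B  (constrained at step 1)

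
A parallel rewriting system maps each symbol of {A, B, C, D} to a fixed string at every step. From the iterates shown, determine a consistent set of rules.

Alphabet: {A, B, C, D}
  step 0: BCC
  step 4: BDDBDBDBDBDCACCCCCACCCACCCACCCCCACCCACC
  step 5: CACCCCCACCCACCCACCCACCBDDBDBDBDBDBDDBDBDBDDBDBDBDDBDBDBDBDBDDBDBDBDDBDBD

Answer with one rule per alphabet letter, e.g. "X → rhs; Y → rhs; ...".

  step 4 ⇒ step 5: BDDBDBDBDBDCACCCCCACCCACCCACCCCCACCCACC ⇒ CA·CC·CC·CA·CC·CA·CC·CA·CC·CA·CC·BD·D·BD·BD·BD·BD·BD·D·BD·BD·BD·D·BD·BD·BD·D·BD·BD·BD·BD·BD·D·BD·BD·BD·D·BD·BD
    A ↦ D
    B ↦ CA
    C ↦ BD
    D ↦ CC

A->D, B->CA, C->BD, D->CC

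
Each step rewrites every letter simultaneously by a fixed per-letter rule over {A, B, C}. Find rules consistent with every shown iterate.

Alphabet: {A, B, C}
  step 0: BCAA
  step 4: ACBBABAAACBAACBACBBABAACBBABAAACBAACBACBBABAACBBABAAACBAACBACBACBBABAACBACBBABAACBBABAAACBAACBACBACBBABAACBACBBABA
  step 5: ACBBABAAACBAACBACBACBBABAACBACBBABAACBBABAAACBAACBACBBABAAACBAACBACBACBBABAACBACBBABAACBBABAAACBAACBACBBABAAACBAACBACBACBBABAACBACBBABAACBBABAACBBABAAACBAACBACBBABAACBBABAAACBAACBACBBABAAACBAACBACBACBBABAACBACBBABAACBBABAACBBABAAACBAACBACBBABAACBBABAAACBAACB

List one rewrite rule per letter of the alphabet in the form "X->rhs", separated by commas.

  step 4 ⇒ step 5: ACBBABAAACBAACBACBBABAACBBABAAACBAACBACBBABAACBBABAAACBAACBACBACBBABAACBACBBABAACBBABAAACBAACBACBACBBABAACBACBBABA ⇒ ACB·BAB·A·A·ACB·A·ACB·ACB·ACB·BAB·A·ACB·ACB·BAB·A·ACB·BAB·A·A·ACB·A·ACB·ACB·BAB·A·A·ACB·A·ACB·ACB·ACB·BAB·A·ACB·ACB·BAB·A·ACB·BAB·A·A·ACB·A·ACB·ACB·BAB·A·A·ACB·A·ACB·ACB·ACB·BAB·A·ACB·ACB·BAB·A·ACB·BAB·A·ACB·BAB·A·A·ACB·A·ACB·ACB·BAB·A·ACB·BAB·A·A·ACB·A·ACB·ACB·BAB·A·A·ACB·A·ACB·ACB·ACB·BAB·A·ACB·ACB·BAB·A·ACB·BAB·A·ACB·BAB·A·A·ACB·A·ACB·ACB·BAB·A·ACB·BAB·A·A·ACB·A·ACB
    A ↦ ACB
    B ↦ A
    C ↦ BAB

A->ACB, B->A, C->BAB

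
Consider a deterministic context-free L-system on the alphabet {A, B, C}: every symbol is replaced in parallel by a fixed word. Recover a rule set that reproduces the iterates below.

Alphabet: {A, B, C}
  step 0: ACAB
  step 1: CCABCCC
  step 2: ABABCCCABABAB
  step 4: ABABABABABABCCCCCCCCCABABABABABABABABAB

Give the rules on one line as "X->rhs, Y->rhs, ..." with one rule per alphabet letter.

  step 1 ⇒ step 2: CCABCCC ⇒ AB·AB·CC·C·AB·AB·AB
    A ↦ CC
    B ↦ C
    C ↦ AB

A->CC, B->C, C->AB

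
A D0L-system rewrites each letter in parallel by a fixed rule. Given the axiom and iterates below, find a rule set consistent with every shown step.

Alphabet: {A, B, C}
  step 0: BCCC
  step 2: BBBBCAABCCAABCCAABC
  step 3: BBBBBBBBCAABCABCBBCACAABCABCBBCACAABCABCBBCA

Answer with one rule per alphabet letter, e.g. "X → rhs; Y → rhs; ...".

  step 2 ⇒ step 3: BBBBCAABCCAABCCAABC ⇒ BB·BB·BB·BB·CA·ABC·ABC·BB·CA·CA·ABC·ABC·BB·CA·CA·ABC·ABC·BB·CA
    A ↦ ABC
    B ↦ BB
    C ↦ CA

A->ABC, B->BB, C->CA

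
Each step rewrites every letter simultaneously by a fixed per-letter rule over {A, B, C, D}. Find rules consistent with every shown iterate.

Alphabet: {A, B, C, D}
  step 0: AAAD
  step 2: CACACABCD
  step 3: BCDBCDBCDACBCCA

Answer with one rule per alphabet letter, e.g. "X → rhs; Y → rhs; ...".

A->D, B->AC, C->BC, D->CA

  step 2 ⇒ step 3: CACACABCD ⇒ BC·D·BC·D·BC·D·AC·BC·CA
    A ↦ D
    B ↦ AC
    C ↦ BC
    D ↦ CA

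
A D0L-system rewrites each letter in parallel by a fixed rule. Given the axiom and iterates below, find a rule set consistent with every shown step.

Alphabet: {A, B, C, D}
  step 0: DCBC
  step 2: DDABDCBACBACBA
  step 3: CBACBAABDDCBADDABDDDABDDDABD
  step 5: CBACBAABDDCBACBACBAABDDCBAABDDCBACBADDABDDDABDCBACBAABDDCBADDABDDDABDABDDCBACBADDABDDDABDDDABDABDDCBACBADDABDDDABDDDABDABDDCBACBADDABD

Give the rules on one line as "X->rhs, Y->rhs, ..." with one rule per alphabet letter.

A->ABD, B->D, C->D, D->CBA

  step 2 ⇒ step 3: DDABDCBACBACBA ⇒ CBA·CBA·ABD·D·CBA·D·D·ABD·D·D·ABD·D·D·ABD
    A ↦ ABD
    B ↦ D
    C ↦ D
    D ↦ CBA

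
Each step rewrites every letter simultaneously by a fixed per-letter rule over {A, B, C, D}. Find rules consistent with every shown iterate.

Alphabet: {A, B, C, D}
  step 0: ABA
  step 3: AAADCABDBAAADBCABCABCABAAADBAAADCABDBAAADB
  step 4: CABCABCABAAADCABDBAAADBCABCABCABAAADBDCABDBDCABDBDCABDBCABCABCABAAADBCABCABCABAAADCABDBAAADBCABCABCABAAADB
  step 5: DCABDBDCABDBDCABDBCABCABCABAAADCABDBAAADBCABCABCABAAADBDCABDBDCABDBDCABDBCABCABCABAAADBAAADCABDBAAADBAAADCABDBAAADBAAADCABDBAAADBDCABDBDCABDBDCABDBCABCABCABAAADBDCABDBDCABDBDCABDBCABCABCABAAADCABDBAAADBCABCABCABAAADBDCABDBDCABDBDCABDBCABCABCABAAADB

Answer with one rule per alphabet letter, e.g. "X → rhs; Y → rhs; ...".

A->CAB, B->DB, C->D, D->AAA

  step 4 ⇒ step 5: CABCABCABAAADCABDBAAADBCABCABCABAAADBDCABDBDCABDBDCABDBCABCABCABAAADBCABCABCABAAADCABDBAAADBCABCABCABAAADB ⇒ D·CAB·DB·D·CAB·DB·D·CAB·DB·CAB·CAB·CAB·AAA·D·CAB·DB·AAA·DB·CAB·CAB·CAB·AAA·DB·D·CAB·DB·D·CAB·DB·D·CAB·DB·CAB·CAB·CAB·AAA·DB·AAA·D·CAB·DB·AAA·DB·AAA·D·CAB·DB·AAA·DB·AAA·D·CAB·DB·AAA·DB·D·CAB·DB·D·CAB·DB·D·CAB·DB·CAB·CAB·CAB·AAA·DB·D·CAB·DB·D·CAB·DB·D·CAB·DB·CAB·CAB·CAB·AAA·D·CAB·DB·AAA·DB·CAB·CAB·CAB·AAA·DB·D·CAB·DB·D·CAB·DB·D·CAB·DB·CAB·CAB·CAB·AAA·DB
    A ↦ CAB
    B ↦ DB
    C ↦ D
    D ↦ AAA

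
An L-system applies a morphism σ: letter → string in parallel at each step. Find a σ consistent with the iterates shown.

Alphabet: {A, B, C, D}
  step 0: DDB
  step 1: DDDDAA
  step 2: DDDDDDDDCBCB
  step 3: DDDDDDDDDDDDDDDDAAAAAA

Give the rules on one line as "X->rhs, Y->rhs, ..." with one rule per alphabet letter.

  step 2 ⇒ step 3: DDDDDDDDCBCB ⇒ DD·DD·DD·DD·DD·DD·DD·DD·A·AA·A·AA
    B ↦ AA
    C ↦ A
    D ↦ DD
  step 1 ⇒ step 2: DDDDAA ⇒ DD·DD·DD·DD·CB·CB
    A ↦ CB

A->CB, B->AA, C->A, D->DD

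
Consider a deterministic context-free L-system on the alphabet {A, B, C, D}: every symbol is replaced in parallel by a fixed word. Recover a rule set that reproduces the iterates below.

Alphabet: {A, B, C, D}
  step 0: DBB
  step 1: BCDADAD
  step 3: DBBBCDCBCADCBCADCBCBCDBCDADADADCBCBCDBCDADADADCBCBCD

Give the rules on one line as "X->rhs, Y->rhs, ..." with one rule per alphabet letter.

A->DBB, B->AD, C->CBC, D->BCD

  step 0 ⇒ step 1: DBB ⇒ BCD·AD·AD
    B ↦ AD
    D ↦ BCD
    A ↦ DBB  (constrained at step 1)
    C ↦ CBC  (constrained at step 1)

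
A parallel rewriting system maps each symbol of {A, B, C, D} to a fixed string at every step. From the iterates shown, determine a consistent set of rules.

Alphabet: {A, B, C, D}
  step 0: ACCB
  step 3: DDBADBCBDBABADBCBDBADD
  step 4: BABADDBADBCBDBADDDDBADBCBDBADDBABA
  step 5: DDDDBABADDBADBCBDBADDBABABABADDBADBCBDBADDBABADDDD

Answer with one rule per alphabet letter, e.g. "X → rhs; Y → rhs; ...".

  step 4 ⇒ step 5: BABADDBADBCBDBADDDDBADBCBDBADDBABA ⇒ D·D·D·D·BA·BA·D·D·BA·D·BCB·D·BA·D·D·BA·BA·BA·BA·D·D·BA·D·BCB·D·BA·D·D·BA·BA·D·D·D·D
    A ↦ D
    B ↦ D
    C ↦ BCB
    D ↦ BA

A->D, B->D, C->BCB, D->BA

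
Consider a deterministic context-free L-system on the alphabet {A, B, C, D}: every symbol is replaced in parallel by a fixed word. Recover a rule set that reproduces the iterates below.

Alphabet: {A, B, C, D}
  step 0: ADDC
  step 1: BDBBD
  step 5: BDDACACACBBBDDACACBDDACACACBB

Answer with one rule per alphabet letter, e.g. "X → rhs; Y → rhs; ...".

A->BD, B->AC, C->D, D->B

  step 0 ⇒ step 1: ADDC ⇒ BD·B·B·D
    A ↦ BD
    C ↦ D
    D ↦ B
    B ↦ AC  (constrained at step 1)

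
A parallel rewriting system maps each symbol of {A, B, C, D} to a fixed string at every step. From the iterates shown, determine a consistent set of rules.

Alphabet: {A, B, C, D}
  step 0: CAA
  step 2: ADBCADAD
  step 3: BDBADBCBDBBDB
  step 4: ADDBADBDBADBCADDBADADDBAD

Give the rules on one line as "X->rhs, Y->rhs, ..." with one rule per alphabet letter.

A->B, B->AD, C->BC, D->DB

  step 3 ⇒ step 4: BDBADBCBDBBDB ⇒ AD·DB·AD·B·DB·AD·BC·AD·DB·AD·AD·DB·AD
    A ↦ B
    B ↦ AD
    C ↦ BC
    D ↦ DB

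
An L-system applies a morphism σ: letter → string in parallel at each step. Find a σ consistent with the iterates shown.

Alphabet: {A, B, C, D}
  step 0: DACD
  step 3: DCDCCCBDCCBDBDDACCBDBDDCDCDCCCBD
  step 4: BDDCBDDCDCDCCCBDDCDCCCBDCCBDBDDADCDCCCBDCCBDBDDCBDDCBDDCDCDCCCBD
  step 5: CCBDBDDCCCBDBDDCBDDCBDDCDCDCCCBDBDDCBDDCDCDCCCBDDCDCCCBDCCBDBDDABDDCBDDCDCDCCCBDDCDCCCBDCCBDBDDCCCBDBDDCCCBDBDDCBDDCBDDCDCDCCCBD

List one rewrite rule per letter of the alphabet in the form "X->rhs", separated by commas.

  step 4 ⇒ step 5: BDDCBDDCDCDCCCBDDCDCCCBDCCBDBDDADCDCCCBDCCBDBDDCBDDCBDDCDCDCCCBD ⇒ CC·BD·BD·DC·CC·BD·BD·DC·BD·DC·BD·DC·DC·DC·CC·BD·BD·DC·BD·DC·DC·DC·CC·BD·DC·DC·CC·BD·CC·BD·BD·DA·BD·DC·BD·DC·DC·DC·CC·BD·DC·DC·CC·BD·CC·BD·BD·DC·CC·BD·BD·DC·CC·BD·BD·DC·BD·DC·BD·DC·DC·DC·CC·BD
    A ↦ DA
    B ↦ CC
    C ↦ DC
    D ↦ BD

A->DA, B->CC, C->DC, D->BD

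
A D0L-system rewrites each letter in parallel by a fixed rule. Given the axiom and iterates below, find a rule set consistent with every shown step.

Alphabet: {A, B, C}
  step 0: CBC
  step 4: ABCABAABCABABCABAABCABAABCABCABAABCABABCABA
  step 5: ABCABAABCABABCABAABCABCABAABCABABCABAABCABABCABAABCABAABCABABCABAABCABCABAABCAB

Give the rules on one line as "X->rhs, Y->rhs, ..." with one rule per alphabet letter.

A->AB, B->C, C->ABA

  step 4 ⇒ step 5: ABCABAABCABABCABAABCABAABCABCABAABCABABCABA ⇒ AB·C·ABA·AB·C·AB·AB·C·ABA·AB·C·AB·C·ABA·AB·C·AB·AB·C·ABA·AB·C·AB·AB·C·ABA·AB·C·ABA·AB·C·AB·AB·C·ABA·AB·C·AB·C·ABA·AB·C·AB
    A ↦ AB
    B ↦ C
    C ↦ ABA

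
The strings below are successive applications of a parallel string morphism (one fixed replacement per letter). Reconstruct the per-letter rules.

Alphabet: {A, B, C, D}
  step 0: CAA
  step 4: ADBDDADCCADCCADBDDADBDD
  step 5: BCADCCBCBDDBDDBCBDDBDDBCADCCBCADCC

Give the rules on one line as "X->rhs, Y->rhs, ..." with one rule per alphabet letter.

  step 4 ⇒ step 5: ADBDDADCCADCCADBDDADBDD ⇒ B·C·AD·C·C·B·C·BDD·BDD·B·C·BDD·BDD·B·C·AD·C·C·B·C·AD·C·C
    A ↦ B
    B ↦ AD
    C ↦ BDD
    D ↦ C

A->B, B->AD, C->BDD, D->C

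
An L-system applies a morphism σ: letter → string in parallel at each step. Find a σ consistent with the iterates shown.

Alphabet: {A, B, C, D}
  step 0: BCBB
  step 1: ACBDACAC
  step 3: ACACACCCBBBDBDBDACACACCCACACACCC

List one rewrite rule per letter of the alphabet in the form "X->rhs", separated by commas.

A->BB, B->AC, C->BD, D->CC

  step 0 ⇒ step 1: BCBB ⇒ AC·BD·AC·AC
    B ↦ AC
    C ↦ BD
    A ↦ BB  (constrained at step 1)
    D ↦ CC  (constrained at step 1)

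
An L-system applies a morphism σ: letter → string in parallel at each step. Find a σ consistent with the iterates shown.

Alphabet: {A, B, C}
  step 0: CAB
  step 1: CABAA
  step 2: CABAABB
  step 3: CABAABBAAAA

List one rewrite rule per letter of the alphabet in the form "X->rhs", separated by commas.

  step 2 ⇒ step 3: CABAABB ⇒ CA·B·AA·B·B·AA·AA
    A ↦ B
    B ↦ AA
    C ↦ CA

A->B, B->AA, C->CA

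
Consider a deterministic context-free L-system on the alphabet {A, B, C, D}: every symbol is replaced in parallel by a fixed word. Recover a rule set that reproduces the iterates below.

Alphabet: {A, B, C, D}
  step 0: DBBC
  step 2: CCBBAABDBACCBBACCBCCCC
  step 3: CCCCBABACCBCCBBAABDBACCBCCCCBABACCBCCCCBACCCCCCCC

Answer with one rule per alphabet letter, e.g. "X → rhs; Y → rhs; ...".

A->CCB, B->BA, C->CC, D->ABD

  step 2 ⇒ step 3: CCBBAABDBACCBBACCBCCCC ⇒ CC·CC·BA·BA·CCB·CCB·BA·ABD·BA·CCB·CC·CC·BA·BA·CCB·CC·CC·BA·CC·CC·CC·CC
    A ↦ CCB
    B ↦ BA
    C ↦ CC
    D ↦ ABD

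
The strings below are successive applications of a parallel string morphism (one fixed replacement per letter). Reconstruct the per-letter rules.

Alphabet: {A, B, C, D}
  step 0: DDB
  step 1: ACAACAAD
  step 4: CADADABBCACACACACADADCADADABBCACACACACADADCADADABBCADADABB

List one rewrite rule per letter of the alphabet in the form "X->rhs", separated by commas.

  step 0 ⇒ step 1: DDB ⇒ ACA·ACA·AD
    B ↦ AD
    D ↦ ACA
    A ↦ C  (constrained at step 1)
    C ↦ ABB  (constrained at step 1)

A->C, B->AD, C->ABB, D->ACA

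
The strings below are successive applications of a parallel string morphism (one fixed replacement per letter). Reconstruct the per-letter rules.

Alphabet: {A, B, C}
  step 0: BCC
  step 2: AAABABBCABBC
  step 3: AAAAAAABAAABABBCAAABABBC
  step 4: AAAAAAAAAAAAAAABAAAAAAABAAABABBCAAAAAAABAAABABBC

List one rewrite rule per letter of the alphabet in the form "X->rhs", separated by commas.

  step 3 ⇒ step 4: AAAAAAABAAABABBCAAABABBC ⇒ AA·AA·AA·AA·AA·AA·AA·AB·AA·AA·AA·AB·AA·AB·AB·BC·AA·AA·AA·AB·AA·AB·AB·BC
    A ↦ AA
    B ↦ AB
    C ↦ BC

A->AA, B->AB, C->BC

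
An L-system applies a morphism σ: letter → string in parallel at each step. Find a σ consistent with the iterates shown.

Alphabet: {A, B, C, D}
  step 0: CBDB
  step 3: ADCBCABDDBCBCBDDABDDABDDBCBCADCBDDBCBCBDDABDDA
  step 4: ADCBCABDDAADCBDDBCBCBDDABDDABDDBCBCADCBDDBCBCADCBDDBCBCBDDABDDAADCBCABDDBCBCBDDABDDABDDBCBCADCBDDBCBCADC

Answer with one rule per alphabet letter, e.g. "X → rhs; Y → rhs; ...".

  step 3 ⇒ step 4: ADCBCABDDBCBCBDDABDDABDDBCBCADCBDDBCBCBDDABDDA ⇒ ADC·BC·A·BDD·A·ADC·BDD·BC·BC·BDD·A·BDD·A·BDD·BC·BC·ADC·BDD·BC·BC·ADC·BDD·BC·BC·BDD·A·BDD·A·ADC·BC·A·BDD·BC·BC·BDD·A·BDD·A·BDD·BC·BC·ADC·BDD·BC·BC·ADC
    A ↦ ADC
    B ↦ BDD
    C ↦ A
    D ↦ BC

A->ADC, B->BDD, C->A, D->BC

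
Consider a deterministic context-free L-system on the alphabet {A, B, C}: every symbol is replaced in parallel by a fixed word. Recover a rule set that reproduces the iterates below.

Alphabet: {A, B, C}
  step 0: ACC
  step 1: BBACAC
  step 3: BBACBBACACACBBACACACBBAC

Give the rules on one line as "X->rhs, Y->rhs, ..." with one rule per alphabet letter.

  step 0 ⇒ step 1: ACC ⇒ BB·AC·AC
    A ↦ BB
    C ↦ AC
    B ↦ AC  (constrained at step 1)

A->BB, B->AC, C->AC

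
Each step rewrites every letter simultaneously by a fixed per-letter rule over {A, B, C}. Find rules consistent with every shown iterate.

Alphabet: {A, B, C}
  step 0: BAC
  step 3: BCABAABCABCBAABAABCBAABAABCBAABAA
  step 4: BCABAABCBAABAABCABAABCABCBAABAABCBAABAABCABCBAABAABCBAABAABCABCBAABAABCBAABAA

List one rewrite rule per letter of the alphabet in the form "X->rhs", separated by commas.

  step 3 ⇒ step 4: BCABAABCABCBAABAABCBAABAABCBAABAA ⇒ BC·A·BAA·BC·BAA·BAA·BC·A·BAA·BC·A·BC·BAA·BAA·BC·BAA·BAA·BC·A·BC·BAA·BAA·BC·BAA·BAA·BC·A·BC·BAA·BAA·BC·BAA·BAA
    A ↦ BAA
    B ↦ BC
    C ↦ A

A->BAA, B->BC, C->A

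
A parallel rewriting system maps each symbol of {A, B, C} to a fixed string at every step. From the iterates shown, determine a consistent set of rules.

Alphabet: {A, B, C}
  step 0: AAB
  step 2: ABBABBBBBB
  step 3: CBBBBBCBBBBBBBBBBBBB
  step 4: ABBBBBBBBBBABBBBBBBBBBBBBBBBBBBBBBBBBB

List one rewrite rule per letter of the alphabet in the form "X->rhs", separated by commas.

A->CB, B->BB, C->A

  step 3 ⇒ step 4: CBBBBBCBBBBBBBBBBBBB ⇒ A·BB·BB·BB·BB·BB·A·BB·BB·BB·BB·BB·BB·BB·BB·BB·BB·BB·BB·BB
    B ↦ BB
    C ↦ A
  step 2 ⇒ step 3: ABBABBBBBB ⇒ CB·BB·BB·CB·BB·BB·BB·BB·BB·BB
    A ↦ CB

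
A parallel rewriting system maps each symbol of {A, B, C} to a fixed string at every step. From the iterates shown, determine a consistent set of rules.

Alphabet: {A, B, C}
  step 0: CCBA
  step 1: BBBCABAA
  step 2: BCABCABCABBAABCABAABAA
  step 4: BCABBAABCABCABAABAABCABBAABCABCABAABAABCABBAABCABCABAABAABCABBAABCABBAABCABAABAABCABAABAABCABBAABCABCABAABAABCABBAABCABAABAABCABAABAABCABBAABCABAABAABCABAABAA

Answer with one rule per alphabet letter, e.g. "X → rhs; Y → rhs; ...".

  step 1 ⇒ step 2: BBBCABAA ⇒ BCA·BCA·BCA·B·BAA·BCA·BAA·BAA
    A ↦ BAA
    B ↦ BCA
    C ↦ B

A->BAA, B->BCA, C->B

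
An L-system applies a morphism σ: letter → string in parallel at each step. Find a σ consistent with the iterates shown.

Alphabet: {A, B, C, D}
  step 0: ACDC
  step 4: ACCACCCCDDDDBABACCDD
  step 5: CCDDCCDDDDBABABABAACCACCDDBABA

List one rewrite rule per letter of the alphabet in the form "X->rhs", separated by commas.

A->CC, B->A, C->D, D->BA

  step 4 ⇒ step 5: ACCACCCCDDDDBABACCDD ⇒ CC·D·D·CC·D·D·D·D·BA·BA·BA·BA·A·CC·A·CC·D·D·BA·BA
    A ↦ CC
    B ↦ A
    C ↦ D
    D ↦ BA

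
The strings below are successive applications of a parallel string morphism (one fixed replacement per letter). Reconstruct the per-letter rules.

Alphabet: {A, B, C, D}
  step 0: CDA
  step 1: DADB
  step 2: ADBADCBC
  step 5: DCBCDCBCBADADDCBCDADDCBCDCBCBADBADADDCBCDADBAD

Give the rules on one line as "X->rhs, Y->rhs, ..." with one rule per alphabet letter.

A->B, B->CBC, C->D, D->AD

  step 1 ⇒ step 2: DADB ⇒ AD·B·AD·CBC
    A ↦ B
    B ↦ CBC
    D ↦ AD
  step 0 ⇒ step 1: CDA ⇒ D·AD·B
    C ↦ D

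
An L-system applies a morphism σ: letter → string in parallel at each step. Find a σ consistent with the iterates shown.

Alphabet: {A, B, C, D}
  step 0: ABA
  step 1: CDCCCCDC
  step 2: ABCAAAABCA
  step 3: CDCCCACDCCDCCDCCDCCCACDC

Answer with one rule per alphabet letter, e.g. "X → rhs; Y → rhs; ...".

A->CDC, B->CC, C->A, D->BC

  step 2 ⇒ step 3: ABCAAAABCA ⇒ CDC·CC·A·CDC·CDC·CDC·CDC·CC·A·CDC
    A ↦ CDC
    B ↦ CC
    C ↦ A
  step 1 ⇒ step 2: CDCCCCDC ⇒ A·BC·A·A·A·A·BC·A
    D ↦ BC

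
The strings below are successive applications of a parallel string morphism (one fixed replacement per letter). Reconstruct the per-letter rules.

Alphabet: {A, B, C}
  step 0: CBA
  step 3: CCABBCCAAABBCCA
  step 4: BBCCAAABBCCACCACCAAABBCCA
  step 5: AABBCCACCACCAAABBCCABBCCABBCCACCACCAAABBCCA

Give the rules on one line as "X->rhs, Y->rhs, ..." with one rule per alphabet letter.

A->CCA, B->A, C->B

  step 4 ⇒ step 5: BBCCAAABBCCACCACCAAABBCCA ⇒ A·A·B·B·CCA·CCA·CCA·A·A·B·B·CCA·B·B·CCA·B·B·CCA·CCA·CCA·A·A·B·B·CCA
    A ↦ CCA
    B ↦ A
    C ↦ B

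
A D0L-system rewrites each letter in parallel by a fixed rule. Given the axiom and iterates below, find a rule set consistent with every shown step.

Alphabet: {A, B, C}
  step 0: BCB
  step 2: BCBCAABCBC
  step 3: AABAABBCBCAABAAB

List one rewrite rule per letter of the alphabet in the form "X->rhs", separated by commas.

  step 2 ⇒ step 3: BCBCAABCBC ⇒ AA·B·AA·B·BC·BC·AA·B·AA·B
    A ↦ BC
    B ↦ AA
    C ↦ B

A->BC, B->AA, C->B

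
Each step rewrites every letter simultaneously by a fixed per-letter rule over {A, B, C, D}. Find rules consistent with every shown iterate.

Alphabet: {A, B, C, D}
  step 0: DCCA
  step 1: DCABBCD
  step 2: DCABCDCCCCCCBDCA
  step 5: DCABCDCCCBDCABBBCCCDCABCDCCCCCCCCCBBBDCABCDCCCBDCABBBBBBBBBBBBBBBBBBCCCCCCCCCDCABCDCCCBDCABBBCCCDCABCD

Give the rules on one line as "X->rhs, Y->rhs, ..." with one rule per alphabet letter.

A->CD, B->CCC, C->B, D->DCA

  step 1 ⇒ step 2: DCABBCD ⇒ DCA·B·CD·CCC·CCC·B·DCA
    A ↦ CD
    B ↦ CCC
    C ↦ B
    D ↦ DCA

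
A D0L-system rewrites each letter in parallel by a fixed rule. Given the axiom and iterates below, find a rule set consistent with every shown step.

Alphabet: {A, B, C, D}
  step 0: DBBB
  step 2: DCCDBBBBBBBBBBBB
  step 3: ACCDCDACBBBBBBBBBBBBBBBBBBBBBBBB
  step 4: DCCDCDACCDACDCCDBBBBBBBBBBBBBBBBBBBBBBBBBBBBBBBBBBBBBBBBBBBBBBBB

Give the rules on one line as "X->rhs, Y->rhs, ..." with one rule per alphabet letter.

A->DC, B->BB, C->CD, D->AC

  step 3 ⇒ step 4: ACCDCDACBBBBBBBBBBBBBBBBBBBBBBBB ⇒ DC·CD·CD·AC·CD·AC·DC·CD·BB·BB·BB·BB·BB·BB·BB·BB·BB·BB·BB·BB·BB·BB·BB·BB·BB·BB·BB·BB·BB·BB·BB·BB
    A ↦ DC
    B ↦ BB
    C ↦ CD
    D ↦ AC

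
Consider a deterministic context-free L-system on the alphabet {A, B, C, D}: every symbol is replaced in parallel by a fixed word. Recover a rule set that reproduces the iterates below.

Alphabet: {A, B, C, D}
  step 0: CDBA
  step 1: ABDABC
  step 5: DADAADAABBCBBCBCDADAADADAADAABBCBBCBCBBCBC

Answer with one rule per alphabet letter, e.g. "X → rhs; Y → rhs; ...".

A->BC, B->DA, C->A, D->B

  step 0 ⇒ step 1: CDBA ⇒ A·B·DA·BC
    A ↦ BC
    B ↦ DA
    C ↦ A
    D ↦ B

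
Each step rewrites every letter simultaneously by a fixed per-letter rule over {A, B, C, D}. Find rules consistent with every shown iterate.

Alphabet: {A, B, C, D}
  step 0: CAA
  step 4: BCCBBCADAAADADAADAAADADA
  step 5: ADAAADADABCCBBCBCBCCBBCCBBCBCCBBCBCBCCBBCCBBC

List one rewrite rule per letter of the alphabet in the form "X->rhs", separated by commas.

A->BC, B->AD, C->A, D->CB

  step 4 ⇒ step 5: BCCBBCADAAADADAADAAADADA ⇒ AD·A·A·AD·AD·A·BC·CB·BC·BC·BC·CB·BC·CB·BC·BC·CB·BC·BC·BC·CB·BC·CB·BC
    A ↦ BC
    B ↦ AD
    C ↦ A
    D ↦ CB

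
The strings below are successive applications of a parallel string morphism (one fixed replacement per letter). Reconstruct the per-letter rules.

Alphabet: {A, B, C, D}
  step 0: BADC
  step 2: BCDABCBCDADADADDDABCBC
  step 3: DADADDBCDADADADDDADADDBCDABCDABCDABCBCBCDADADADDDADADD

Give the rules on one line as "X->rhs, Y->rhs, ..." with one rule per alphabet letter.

  step 2 ⇒ step 3: BCDABCBCDADADADDDABCBC ⇒ DAD·ADD·BC·DA·DAD·ADD·DAD·ADD·BC·DA·BC·DA·BC·DA·BC·BC·BC·DA·DAD·ADD·DAD·ADD
    A ↦ DA
    B ↦ DAD
    C ↦ ADD
    D ↦ BC

A->DA, B->DAD, C->ADD, D->BC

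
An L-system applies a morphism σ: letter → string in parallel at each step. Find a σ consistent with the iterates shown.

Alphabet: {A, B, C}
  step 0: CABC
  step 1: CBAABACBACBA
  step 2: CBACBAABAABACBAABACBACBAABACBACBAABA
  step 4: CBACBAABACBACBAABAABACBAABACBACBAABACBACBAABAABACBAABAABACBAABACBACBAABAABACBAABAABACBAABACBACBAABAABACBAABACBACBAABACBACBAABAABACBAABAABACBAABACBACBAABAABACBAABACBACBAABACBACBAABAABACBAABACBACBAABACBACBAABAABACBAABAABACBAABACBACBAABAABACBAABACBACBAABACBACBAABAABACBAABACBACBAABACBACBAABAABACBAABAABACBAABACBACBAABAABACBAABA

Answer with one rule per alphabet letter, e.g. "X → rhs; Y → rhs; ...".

A->ABA, B->CBA, C->CBA

  step 1 ⇒ step 2: CBAABACBACBA ⇒ CBA·CBA·ABA·ABA·CBA·ABA·CBA·CBA·ABA·CBA·CBA·ABA
    A ↦ ABA
    B ↦ CBA
    C ↦ CBA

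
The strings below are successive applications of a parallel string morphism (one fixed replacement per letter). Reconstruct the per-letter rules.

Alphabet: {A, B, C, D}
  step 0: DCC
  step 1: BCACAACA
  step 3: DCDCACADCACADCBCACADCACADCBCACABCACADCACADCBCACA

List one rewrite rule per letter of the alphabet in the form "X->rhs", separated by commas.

A->DC, B->AAC, C->ACA, D->BC

  step 0 ⇒ step 1: DCC ⇒ BC·ACA·ACA
    C ↦ ACA
    D ↦ BC
    A ↦ DC  (constrained at step 1)
    B ↦ AAC  (constrained at step 1)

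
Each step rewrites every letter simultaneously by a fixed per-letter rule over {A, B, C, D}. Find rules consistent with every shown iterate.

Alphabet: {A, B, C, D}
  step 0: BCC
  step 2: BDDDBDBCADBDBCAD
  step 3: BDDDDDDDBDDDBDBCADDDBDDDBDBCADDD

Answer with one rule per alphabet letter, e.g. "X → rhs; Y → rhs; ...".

  step 2 ⇒ step 3: BDDDBDBCADBDBCAD ⇒ BD·DD·DD·DD·BD·DD·BD·BCA·D·DD·BD·DD·BD·BCA·D·DD
    A ↦ D
    B ↦ BD
    C ↦ BCA
    D ↦ DD

A->D, B->BD, C->BCA, D->DD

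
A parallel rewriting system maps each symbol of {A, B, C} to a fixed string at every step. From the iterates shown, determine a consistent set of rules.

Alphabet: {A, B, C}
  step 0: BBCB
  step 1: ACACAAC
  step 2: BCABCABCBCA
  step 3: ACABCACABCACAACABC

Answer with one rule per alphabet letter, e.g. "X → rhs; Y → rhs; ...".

A->BC, B->AC, C->A

  step 2 ⇒ step 3: BCABCABCBCA ⇒ AC·A·BC·AC·A·BC·AC·A·AC·A·BC
    A ↦ BC
    B ↦ AC
    C ↦ A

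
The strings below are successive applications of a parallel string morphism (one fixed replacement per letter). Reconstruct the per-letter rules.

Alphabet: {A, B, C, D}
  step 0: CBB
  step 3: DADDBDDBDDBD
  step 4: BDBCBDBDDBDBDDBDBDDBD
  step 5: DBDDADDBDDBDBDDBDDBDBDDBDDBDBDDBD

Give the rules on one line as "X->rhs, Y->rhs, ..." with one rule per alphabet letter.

  step 4 ⇒ step 5: BDBCBDBDDBDBDDBDBDDBD ⇒ D·BD·D·AD·D·BD·D·BD·BD·D·BD·D·BD·BD·D·BD·D·BD·BD·D·BD
    B ↦ D
    C ↦ AD
    D ↦ BD
  step 3 ⇒ step 4: DADDBDDBDDBD ⇒ BD·BC·BD·BD·D·BD·BD·D·BD·BD·D·BD
    A ↦ BC

A->BC, B->D, C->AD, D->BD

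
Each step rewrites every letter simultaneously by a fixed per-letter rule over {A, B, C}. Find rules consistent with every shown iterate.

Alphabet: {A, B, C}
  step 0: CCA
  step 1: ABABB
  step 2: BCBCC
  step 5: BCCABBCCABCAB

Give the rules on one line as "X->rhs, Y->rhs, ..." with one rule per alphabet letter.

A->B, B->C, C->AB

  step 1 ⇒ step 2: ABABB ⇒ B·C·B·C·C
    A ↦ B
    B ↦ C
  step 0 ⇒ step 1: CCA ⇒ AB·AB·B
    C ↦ AB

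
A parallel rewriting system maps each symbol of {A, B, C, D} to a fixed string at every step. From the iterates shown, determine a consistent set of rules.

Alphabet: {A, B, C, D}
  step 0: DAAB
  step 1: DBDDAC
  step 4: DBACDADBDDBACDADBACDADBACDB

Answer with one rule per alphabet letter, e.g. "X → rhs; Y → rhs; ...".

A->D, B->AC, C->A, D->DB

  step 0 ⇒ step 1: DAAB ⇒ DB·D·D·AC
    A ↦ D
    B ↦ AC
    D ↦ DB
    C ↦ A  (constrained at step 1)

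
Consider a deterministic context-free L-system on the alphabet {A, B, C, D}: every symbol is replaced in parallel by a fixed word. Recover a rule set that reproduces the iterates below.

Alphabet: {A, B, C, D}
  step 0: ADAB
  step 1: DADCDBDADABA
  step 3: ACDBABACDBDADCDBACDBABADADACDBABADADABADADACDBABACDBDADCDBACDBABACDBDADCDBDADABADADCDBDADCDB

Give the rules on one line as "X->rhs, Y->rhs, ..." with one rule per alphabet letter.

A->DAD, B->ABA, C->A, D->CDB

  step 0 ⇒ step 1: ADAB ⇒ DAD·CDB·DAD·ABA
    A ↦ DAD
    B ↦ ABA
    D ↦ CDB
    C ↦ A  (constrained at step 1)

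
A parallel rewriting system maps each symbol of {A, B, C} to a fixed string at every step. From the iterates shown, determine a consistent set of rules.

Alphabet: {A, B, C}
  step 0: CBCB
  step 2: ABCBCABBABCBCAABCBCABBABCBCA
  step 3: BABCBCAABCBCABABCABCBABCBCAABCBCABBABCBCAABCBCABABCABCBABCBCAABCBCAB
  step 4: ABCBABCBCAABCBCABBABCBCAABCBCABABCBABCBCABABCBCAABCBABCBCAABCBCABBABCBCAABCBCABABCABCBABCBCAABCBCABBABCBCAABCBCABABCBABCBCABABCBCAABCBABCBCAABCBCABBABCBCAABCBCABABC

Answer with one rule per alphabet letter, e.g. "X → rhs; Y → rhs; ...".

  step 3 ⇒ step 4: BABCBCAABCBCABABCABCBABCBCAABCBCABBABCBCAABCBCABABCABCBABCBCAABCBCAB ⇒ ABC·B·ABC·BCA·ABC·BCA·B·B·ABC·BCA·ABC·BCA·B·ABC·B·ABC·BCA·B·ABC·BCA·ABC·B·ABC·BCA·ABC·BCA·B·B·ABC·BCA·ABC·BCA·B·ABC·ABC·B·ABC·BCA·ABC·BCA·B·B·ABC·BCA·ABC·BCA·B·ABC·B·ABC·BCA·B·ABC·BCA·ABC·B·ABC·BCA·ABC·BCA·B·B·ABC·BCA·ABC·BCA·B·ABC
    A ↦ B
    B ↦ ABC
    C ↦ BCA

A->B, B->ABC, C->BCA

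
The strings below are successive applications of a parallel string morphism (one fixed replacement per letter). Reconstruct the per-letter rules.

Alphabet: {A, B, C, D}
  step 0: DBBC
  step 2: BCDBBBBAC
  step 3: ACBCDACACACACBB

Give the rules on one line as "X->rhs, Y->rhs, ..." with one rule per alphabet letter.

  step 2 ⇒ step 3: BCDBBBBAC ⇒ AC·B·CD·AC·AC·AC·AC·B·B
    A ↦ B
    B ↦ AC
    C ↦ B
    D ↦ CD

A->B, B->AC, C->B, D->CD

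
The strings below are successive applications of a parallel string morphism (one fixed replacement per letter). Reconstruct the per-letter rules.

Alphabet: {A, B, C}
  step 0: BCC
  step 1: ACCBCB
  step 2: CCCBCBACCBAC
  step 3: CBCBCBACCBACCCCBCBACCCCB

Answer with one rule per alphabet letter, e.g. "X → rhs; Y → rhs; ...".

  step 2 ⇒ step 3: CCCBCBACCBAC ⇒ CB·CB·CB·AC·CB·AC·CC·CB·CB·AC·CC·CB
    A ↦ CC
    B ↦ AC
    C ↦ CB

A->CC, B->AC, C->CB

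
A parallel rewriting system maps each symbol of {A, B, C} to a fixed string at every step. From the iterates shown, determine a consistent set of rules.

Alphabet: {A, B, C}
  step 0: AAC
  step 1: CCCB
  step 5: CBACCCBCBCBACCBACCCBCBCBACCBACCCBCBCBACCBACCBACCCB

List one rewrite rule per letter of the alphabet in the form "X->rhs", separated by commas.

A->C, B->AC, C->CB

  step 0 ⇒ step 1: AAC ⇒ C·C·CB
    A ↦ C
    C ↦ CB
    B ↦ AC  (constrained at step 1)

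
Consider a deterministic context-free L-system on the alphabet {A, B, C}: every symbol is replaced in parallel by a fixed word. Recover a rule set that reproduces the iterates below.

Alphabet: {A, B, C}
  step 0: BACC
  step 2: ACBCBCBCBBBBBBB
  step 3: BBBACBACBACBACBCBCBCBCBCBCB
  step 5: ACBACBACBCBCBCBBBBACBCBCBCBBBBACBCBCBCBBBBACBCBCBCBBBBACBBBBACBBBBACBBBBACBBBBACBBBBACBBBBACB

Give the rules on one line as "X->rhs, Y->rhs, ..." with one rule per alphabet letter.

A->BBB, B->CB, C->A

  step 2 ⇒ step 3: ACBCBCBCBBBBBBB ⇒ BBB·A·CB·A·CB·A·CB·A·CB·CB·CB·CB·CB·CB·CB
    A ↦ BBB
    B ↦ CB
    C ↦ A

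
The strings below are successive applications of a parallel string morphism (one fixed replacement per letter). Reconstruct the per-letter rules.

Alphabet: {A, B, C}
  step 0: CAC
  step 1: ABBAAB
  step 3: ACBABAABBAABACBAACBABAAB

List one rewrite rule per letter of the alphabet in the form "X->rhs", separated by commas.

A->BA, B->AC, C->AB

  step 0 ⇒ step 1: CAC ⇒ AB·BA·AB
    A ↦ BA
    C ↦ AB
    B ↦ AC  (constrained at step 1)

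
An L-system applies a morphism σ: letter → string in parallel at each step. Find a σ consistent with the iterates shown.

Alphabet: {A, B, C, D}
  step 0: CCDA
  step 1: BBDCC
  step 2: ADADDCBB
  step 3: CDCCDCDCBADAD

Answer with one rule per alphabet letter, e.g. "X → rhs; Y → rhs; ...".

A->C, B->AD, C->B, D->DC

  step 2 ⇒ step 3: ADADDCBB ⇒ C·DC·C·DC·DC·B·AD·AD
    A ↦ C
    B ↦ AD
    C ↦ B
    D ↦ DC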